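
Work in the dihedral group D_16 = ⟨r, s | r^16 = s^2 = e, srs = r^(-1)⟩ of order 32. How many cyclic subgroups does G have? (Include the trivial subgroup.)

Group the elements of G by the cyclic subgroup they generate; each cyclic subgroup of order d accounts for φ(d) elements.
Cyclic subgroups by order — order 1: 1; order 2: 17; order 4: 1; order 8: 1; order 16: 1.
Total: 21.

21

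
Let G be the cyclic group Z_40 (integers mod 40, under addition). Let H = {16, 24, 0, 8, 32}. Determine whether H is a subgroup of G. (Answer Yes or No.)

|H| = 5 divides |G| = 40, consistent with Lagrange.
H contains the identity, every element's inverse is in H, and H is closed under +: it is a subgroup.
In fact H = ⟨16⟩.

Yes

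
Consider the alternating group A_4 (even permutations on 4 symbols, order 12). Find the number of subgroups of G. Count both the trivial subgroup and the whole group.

10

|G| = 12, so by Lagrange every subgroup order divides 12. Divisors: 1, 2, 3, 4, 6, 12.
Subgroups by order — order 1: 1; order 2: 3; order 3: 4; order 4: 1; order 6: 0; order 12: 1.
Total: 1 + 3 + 4 + 1 + 0 + 1 = 10.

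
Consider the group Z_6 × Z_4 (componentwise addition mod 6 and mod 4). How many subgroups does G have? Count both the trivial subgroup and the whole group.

|G| = 24, so by Lagrange every subgroup order divides 24. Divisors: 1, 2, 3, 4, 6, 8, 12, 24.
Subgroups by order — order 1: 1; order 2: 3; order 3: 1; order 4: 3; order 6: 3; order 8: 1; order 12: 3; order 24: 1.
Total: 1 + 3 + 1 + 3 + 3 + 1 + 3 + 1 = 16.

16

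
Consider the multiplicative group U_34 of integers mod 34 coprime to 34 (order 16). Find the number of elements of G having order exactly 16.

8

The elements of order 16 are: 3, 5, 7, 11, 23, 27, 29, 31.
That's 8.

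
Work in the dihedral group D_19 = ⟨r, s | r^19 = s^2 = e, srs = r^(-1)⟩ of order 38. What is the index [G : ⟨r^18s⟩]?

19

|⟨r^18s⟩| = 2 and |G| = 38.
By Lagrange, [G : H] = |G|/|H| = 38/2 = 19.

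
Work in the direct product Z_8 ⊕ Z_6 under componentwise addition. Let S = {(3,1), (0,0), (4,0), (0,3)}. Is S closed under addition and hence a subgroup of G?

No

(3,1) ∈ S but its inverse (5,5) ∉ S, so S is not a subgroup.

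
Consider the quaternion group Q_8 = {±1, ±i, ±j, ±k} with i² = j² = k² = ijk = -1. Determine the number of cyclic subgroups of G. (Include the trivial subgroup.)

5

Group the elements of G by the cyclic subgroup they generate; each cyclic subgroup of order d accounts for φ(d) elements.
Cyclic subgroups by order — order 1: 1; order 2: 1; order 4: 3.
Total: 5.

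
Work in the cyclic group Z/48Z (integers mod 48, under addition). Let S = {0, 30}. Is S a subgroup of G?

No

30 ∈ S but its inverse 18 ∉ S, so S is not a subgroup.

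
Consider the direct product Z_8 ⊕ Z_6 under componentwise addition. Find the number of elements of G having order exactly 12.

An element (a,b) has order lcm(ord(a), ord(b)); count pairs with lcm equal to 12.
Enumerating gives 8 such elements.

8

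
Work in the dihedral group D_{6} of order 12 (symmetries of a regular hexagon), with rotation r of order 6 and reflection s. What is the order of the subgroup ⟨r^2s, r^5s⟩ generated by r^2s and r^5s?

|⟨r^2s⟩| = 2 and |⟨r^5s⟩| = 2, so |H| is a multiple of lcm(2, 2) = 2 and divides |G| = 12.
Closing under the operation: H = {e, r^3, r^2s, r^5s}, so |H| = 4.

4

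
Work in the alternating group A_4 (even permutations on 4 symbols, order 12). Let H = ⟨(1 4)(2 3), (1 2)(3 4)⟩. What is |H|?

4

|⟨(1 4)(2 3)⟩| = 2 and |⟨(1 2)(3 4)⟩| = 2, so |H| is a multiple of lcm(2, 2) = 2 and divides |G| = 12.
Closing under the operation: H = {e, (1 2)(3 4), (1 3)(2 4), (1 4)(2 3)}, so |H| = 4.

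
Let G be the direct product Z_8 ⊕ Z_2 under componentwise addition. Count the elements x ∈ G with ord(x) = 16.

An element (a,b) has order lcm(ord(a), ord(b)); count pairs with lcm equal to 16.
Enumerating gives 0 such elements.

0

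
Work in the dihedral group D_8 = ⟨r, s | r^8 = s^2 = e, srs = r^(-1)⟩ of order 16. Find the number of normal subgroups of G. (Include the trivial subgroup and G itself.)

G has 19 subgroups. Checking conjugation-invariance by order — order 1: 1/1 normal; order 2: 1/9 normal; order 4: 1/5 normal; order 8: 3/3 normal; order 16: 1/1 normal.
Total normal subgroups: 7.

7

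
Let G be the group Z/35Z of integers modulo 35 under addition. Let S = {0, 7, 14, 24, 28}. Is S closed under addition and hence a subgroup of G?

24 ∈ S but its inverse 11 ∉ S, so S is not a subgroup.

No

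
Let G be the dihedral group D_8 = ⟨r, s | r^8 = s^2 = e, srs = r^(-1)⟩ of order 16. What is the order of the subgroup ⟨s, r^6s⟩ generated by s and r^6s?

|⟨s⟩| = 2 and |⟨r^6s⟩| = 2, so |H| is a multiple of lcm(2, 2) = 2 and divides |G| = 16.
Closing under the operation: H = {e, r^2, r^4, r^6, s, r^2s, r^4s, r^6s}, so |H| = 8.

8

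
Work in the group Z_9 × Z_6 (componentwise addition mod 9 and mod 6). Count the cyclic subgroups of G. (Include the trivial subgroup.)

16

A cyclic subgroup of order d is generated by each of its φ(d) elements of order d, so the cyclic subgroups of order d number (#elements of order d)/φ(d).
Cyclic subgroups by order — order 1: 1; order 2: 1; order 3: 4; order 6: 4; order 9: 3; order 18: 3.
Total: 16.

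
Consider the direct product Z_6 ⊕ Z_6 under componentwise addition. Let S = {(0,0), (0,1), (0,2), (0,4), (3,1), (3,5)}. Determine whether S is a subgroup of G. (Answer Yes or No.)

No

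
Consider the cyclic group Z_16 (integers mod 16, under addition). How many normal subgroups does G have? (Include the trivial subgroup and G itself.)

G is abelian, so every subgroup is normal.
G has 5 subgroups in total, hence 5 normal subgroups.

5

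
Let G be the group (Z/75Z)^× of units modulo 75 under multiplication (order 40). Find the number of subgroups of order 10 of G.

3

|G| = 40 and 10 | 40, so subgroups of order 10 are possible by Lagrange.
The subgroups of order 10 are: {1, 11, 16, 26, 31, 41, 46, 56, 61, 71}; {1, 14, 16, 29, 31, 44, 46, 59, 61, 74}; {1, 4, 16, 19, 31, 34, 46, 49, 61, 64}.
So G has 3 subgroups of order 10.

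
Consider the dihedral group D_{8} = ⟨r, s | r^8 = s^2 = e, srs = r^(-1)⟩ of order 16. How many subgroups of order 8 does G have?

3

|G| = 16 and 8 | 16, so subgroups of order 8 are possible by Lagrange.
The subgroups of order 8 are: {e, r, r^2, r^3, r^4, r^5, r^6, r^7}; {e, r^2, r^4, r^6, s, r^2s, r^4s, r^6s}; {e, r^2, r^4, r^6, rs, r^3s, r^5s, r^7s}.
So G has 3 subgroups of order 8.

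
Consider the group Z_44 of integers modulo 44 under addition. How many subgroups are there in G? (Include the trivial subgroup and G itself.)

6

Subgroups of the cyclic group Z_44 correspond bijectively to divisors of 44.
Divisors of 44: 1, 2, 4, 11, 22, 44.
So Z_44 has 6 subgroups.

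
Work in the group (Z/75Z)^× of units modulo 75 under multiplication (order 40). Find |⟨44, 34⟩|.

20

|⟨44⟩| = 10 and |⟨34⟩| = 10, so |H| is a multiple of lcm(10, 10) = 10 and divides |G| = 40.
Closing under the operation: H = {1, 4, 11, 14, 16, 19, 26, 29, 31, 34, 41, 44, 46, 49, 56, 59, 61, 64, 71, 74}, so |H| = 20.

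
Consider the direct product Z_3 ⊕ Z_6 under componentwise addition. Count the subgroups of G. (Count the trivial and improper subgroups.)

12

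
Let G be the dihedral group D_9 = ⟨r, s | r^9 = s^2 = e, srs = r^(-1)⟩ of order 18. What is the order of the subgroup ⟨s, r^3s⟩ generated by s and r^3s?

6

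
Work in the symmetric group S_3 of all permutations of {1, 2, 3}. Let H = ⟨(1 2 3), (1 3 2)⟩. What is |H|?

|⟨(1 2 3)⟩| = 3 and |⟨(1 3 2)⟩| = 3, so |H| is a multiple of lcm(3, 3) = 3 and divides |G| = 6.
Closing under the operation: H = {e, (1 2 3), (1 3 2)}, so |H| = 3.

3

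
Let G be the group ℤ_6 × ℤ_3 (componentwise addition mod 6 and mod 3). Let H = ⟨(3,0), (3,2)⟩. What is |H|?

6

|⟨(3,0)⟩| = 2 and |⟨(3,2)⟩| = 6, so |H| is a multiple of lcm(2, 6) = 6 and divides |G| = 18.
Closing under the operation: H = {(0,0), (0,1), (0,2), (3,0), (3,1), (3,2)}, so |H| = 6.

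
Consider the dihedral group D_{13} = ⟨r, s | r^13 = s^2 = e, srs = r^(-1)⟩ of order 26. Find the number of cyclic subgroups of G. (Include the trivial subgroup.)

Group the elements of G by the cyclic subgroup they generate; each cyclic subgroup of order d accounts for φ(d) elements.
Cyclic subgroups by order — order 1: 1; order 2: 13; order 13: 1.
Total: 15.

15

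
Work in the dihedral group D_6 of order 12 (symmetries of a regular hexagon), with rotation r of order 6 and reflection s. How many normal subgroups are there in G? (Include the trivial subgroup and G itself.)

7

G has 16 subgroups. Checking conjugation-invariance by order — order 1: 1/1 normal; order 2: 1/7 normal; order 3: 1/1 normal; order 4: 0/3 normal; order 6: 3/3 normal; order 12: 1/1 normal.
Total normal subgroups: 7.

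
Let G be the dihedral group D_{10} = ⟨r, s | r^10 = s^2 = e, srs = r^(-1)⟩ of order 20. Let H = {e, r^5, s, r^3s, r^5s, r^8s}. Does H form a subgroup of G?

No

|H| = 6 does not divide |G| = 20, so by Lagrange H is not a subgroup.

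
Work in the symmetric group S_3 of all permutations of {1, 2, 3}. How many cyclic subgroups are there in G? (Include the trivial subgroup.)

Each element a generates a cyclic subgroup ⟨a⟩; distinct elements may generate the same one (a cyclic group of order d has φ(d) generators).
Cyclic subgroups by order — order 1: 1; order 2: 3; order 3: 1.
Total: 5.

5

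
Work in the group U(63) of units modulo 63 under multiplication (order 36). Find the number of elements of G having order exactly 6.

Enumerating element orders in G gives 24 elements of order 6.

24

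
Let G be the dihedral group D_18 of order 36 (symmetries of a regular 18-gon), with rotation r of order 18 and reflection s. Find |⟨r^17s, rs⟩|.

18

|⟨r^17s⟩| = 2 and |⟨rs⟩| = 2, so |H| is a multiple of lcm(2, 2) = 2 and divides |G| = 36.
Closing under the operation: H = {e, r^2, r^4, r^6, r^8, r^10, r^12, r^14, r^16, rs, r^3s, r^5s, r^7s, r^9s, r^11s, r^13s, r^15s, r^17s}, so |H| = 18.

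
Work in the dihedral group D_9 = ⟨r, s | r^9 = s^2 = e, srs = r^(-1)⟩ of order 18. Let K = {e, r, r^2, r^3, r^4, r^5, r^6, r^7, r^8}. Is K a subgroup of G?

|K| = 9 divides |G| = 18, consistent with Lagrange.
K contains the identity, every element's inverse is in K, and K is closed under ·: it is a subgroup.
In fact K = ⟨r^4⟩.

Yes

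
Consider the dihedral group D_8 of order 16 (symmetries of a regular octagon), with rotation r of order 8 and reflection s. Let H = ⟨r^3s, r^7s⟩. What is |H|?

|⟨r^3s⟩| = 2 and |⟨r^7s⟩| = 2, so |H| is a multiple of lcm(2, 2) = 2 and divides |G| = 16.
Closing under the operation: H = {e, r^4, r^3s, r^7s}, so |H| = 4.

4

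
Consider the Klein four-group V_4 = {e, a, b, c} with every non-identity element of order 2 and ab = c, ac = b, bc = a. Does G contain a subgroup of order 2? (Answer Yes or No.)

2 | 4. A subgroup of order 2 is {e, a}.

Yes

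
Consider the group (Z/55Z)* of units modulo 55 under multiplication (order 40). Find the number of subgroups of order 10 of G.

3

|G| = 40 and 10 | 40, so subgroups of order 10 are possible by Lagrange.
The subgroups of order 10 are: {1, 4, 9, 14, 16, 26, 31, 34, 36, 49}; {1, 16, 19, 24, 26, 29, 31, 36, 39, 54}; {1, 6, 16, 21, 26, 31, 36, 41, 46, 51}.
So G has 3 subgroups of order 10.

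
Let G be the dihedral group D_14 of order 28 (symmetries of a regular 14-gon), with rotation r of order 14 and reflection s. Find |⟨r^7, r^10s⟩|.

4

|⟨r^7⟩| = 2 and |⟨r^10s⟩| = 2, so |H| is a multiple of lcm(2, 2) = 2 and divides |G| = 28.
Closing under the operation: H = {e, r^7, r^3s, r^10s}, so |H| = 4.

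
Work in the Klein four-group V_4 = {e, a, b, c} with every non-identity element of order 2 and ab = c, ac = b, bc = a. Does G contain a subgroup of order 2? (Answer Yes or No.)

Yes

2 | 4. A subgroup of order 2 is {e, a}.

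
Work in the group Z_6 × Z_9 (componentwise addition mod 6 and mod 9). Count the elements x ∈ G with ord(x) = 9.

18

An element (a,b) has order lcm(ord(a), ord(b)); count pairs with lcm equal to 9.
Enumerating gives 18 such elements.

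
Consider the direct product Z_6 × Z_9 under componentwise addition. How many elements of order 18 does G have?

An element (a,b) has order lcm(ord(a), ord(b)); count pairs with lcm equal to 18.
Enumerating gives 18 such elements.

18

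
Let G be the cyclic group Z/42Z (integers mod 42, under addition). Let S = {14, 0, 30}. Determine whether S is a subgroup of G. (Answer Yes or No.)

14 ∈ S but its inverse 28 ∉ S, so S is not a subgroup.

No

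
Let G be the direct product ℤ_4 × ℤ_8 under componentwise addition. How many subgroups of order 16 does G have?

|G| = 32 and 16 | 32, so subgroups of order 16 are possible by Lagrange.
The subgroups of order 16 are: {(0,0), (0,1), (0,2), (0,3), (0,4), (0,5), (0,6), (0,7), (2,0), (2,1), (2,2), (2,3), (2,4), (2,5), (2,6), (2,7)}; {(0,0), (0,2), (0,4), (0,6), (1,0), (1,2), (1,4), (1,6), (2,0), (2,2), (2,4), (2,6), (3,0), (3,2), (3,4), (3,6)}; {(0,0), (0,2), (0,4), (0,6), (1,1), (1,3), (1,5), (1,7), (2,0), (2,2), (2,4), (2,6), (3,1), (3,3), (3,5), (3,7)}.
So G has 3 subgroups of order 16.

3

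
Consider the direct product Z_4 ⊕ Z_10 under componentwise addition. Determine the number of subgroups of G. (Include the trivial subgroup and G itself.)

16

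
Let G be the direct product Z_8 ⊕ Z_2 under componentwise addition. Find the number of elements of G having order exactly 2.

3

An element (a,b) has order lcm(ord(a), ord(b)); count pairs with lcm equal to 2.
Enumerating gives 3 such elements.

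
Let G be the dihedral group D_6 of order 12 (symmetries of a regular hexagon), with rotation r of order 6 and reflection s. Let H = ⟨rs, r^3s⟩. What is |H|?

|⟨rs⟩| = 2 and |⟨r^3s⟩| = 2, so |H| is a multiple of lcm(2, 2) = 2 and divides |G| = 12.
Closing under the operation: H = {e, r^2, r^4, rs, r^3s, r^5s}, so |H| = 6.

6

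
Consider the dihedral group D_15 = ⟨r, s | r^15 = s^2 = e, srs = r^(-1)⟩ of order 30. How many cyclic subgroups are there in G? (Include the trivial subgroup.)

Group the elements of G by the cyclic subgroup they generate; each cyclic subgroup of order d accounts for φ(d) elements.
Cyclic subgroups by order — order 1: 1; order 2: 15; order 3: 1; order 5: 1; order 15: 1.
Total: 19.

19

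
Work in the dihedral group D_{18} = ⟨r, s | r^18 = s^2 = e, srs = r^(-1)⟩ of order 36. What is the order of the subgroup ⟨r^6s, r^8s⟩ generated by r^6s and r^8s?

|⟨r^6s⟩| = 2 and |⟨r^8s⟩| = 2, so |H| is a multiple of lcm(2, 2) = 2 and divides |G| = 36.
Closing under the operation: H = {e, r^2, r^4, r^6, r^8, r^10, r^12, r^14, r^16, s, r^2s, r^4s, r^6s, r^8s, r^10s, r^12s, r^14s, r^16s}, so |H| = 18.

18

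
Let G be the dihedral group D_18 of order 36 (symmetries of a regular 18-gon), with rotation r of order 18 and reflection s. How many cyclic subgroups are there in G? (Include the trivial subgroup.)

A cyclic subgroup of order d is generated by each of its φ(d) elements of order d, so the cyclic subgroups of order d number (#elements of order d)/φ(d).
Cyclic subgroups by order — order 1: 1; order 2: 19; order 3: 1; order 6: 1; order 9: 1; order 18: 1.
Total: 24.

24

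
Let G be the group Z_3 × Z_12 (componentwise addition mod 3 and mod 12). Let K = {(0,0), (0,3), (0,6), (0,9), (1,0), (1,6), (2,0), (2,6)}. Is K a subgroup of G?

No

|K| = 8 does not divide |G| = 36, so by Lagrange K is not a subgroup.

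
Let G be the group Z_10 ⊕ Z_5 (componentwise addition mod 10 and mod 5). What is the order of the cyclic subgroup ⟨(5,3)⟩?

10

The order of (5,3) in Z_10 × Z_5 is lcm(ord(5) in Z_10, ord(3) in Z_5).
ord(5) = 2 and ord(3) = 5, so |⟨(5,3)⟩| = lcm(2, 5) = 10.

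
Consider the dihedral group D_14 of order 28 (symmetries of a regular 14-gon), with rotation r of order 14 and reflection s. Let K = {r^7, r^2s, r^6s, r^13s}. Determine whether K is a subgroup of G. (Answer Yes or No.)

No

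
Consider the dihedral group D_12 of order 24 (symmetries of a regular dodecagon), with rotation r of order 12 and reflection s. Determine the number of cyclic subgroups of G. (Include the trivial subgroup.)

A cyclic subgroup of order d is generated by each of its φ(d) elements of order d, so the cyclic subgroups of order d number (#elements of order d)/φ(d).
Cyclic subgroups by order — order 1: 1; order 2: 13; order 3: 1; order 4: 1; order 6: 1; order 12: 1.
Total: 18.

18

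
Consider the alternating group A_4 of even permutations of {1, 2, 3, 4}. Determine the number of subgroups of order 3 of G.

4

|G| = 12 and 3 | 12, so subgroups of order 3 are possible by Lagrange.
The subgroups of order 3 are: {e, (1 2 3), (1 3 2)}; {e, (1 2 4), (1 4 2)}; {e, (1 3 4), (1 4 3)}; {e, (2 3 4), (2 4 3)}.
So G has 4 subgroups of order 3.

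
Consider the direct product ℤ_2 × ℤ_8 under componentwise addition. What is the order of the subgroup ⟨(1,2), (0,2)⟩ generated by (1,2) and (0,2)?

|⟨(1,2)⟩| = 4 and |⟨(0,2)⟩| = 4, so |H| is a multiple of lcm(4, 4) = 4 and divides |G| = 16.
Closing under the operation: H = {(0,0), (0,2), (0,4), (0,6), (1,0), (1,2), (1,4), (1,6)}, so |H| = 8.

8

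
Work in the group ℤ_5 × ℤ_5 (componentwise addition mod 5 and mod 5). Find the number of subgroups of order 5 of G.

6

|G| = 25 and 5 | 25, so subgroups of order 5 are possible by Lagrange.
The subgroups of order 5 are: {(0,0), (0,1), (0,2), (0,3), (0,4)}; {(0,0), (1,0), (2,0), (3,0), (4,0)}; {(0,0), (1,1), (2,2), (3,3), (4,4)}; {(0,0), (1,2), (2,4), (3,1), (4,3)}; … (6 in all).
So G has 6 subgroups of order 5.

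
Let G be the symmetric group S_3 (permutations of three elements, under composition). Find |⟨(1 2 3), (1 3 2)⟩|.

|⟨(1 2 3)⟩| = 3 and |⟨(1 3 2)⟩| = 3, so |H| is a multiple of lcm(3, 3) = 3 and divides |G| = 6.
Closing under the operation: H = {e, (1 2 3), (1 3 2)}, so |H| = 3.

3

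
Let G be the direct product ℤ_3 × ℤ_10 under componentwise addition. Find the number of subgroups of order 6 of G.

|G| = 30 and 6 | 30, so subgroups of order 6 are possible by Lagrange.
The subgroups of order 6 are: {(0,0), (0,5), (1,0), (1,5), (2,0), (2,5)}.
So G has 1 subgroup of order 6.

1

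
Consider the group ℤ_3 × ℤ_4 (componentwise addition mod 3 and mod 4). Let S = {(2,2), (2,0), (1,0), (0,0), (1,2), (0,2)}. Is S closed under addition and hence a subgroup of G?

|S| = 6 divides |G| = 12, consistent with Lagrange.
S contains the identity, every element's inverse is in S, and S is closed under +: it is a subgroup.
In fact S = ⟨(1,2)⟩.

Yes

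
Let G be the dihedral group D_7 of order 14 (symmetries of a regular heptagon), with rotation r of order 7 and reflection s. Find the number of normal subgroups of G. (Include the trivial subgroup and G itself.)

3

G has 10 subgroups. Checking conjugation-invariance by order — order 1: 1/1 normal; order 2: 0/7 normal; order 7: 1/1 normal; order 14: 1/1 normal.
Total normal subgroups: 3.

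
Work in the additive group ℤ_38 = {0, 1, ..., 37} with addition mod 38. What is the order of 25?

38

In ℤ_38, the order of an element a is n/gcd(a, n).
gcd(25, 38) = 1, so |⟨25⟩| = 38/1 = 38.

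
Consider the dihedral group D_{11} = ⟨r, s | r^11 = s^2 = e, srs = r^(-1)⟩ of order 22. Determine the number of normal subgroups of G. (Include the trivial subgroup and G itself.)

3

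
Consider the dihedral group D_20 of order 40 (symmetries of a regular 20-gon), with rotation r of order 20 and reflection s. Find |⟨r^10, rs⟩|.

4

|⟨r^10⟩| = 2 and |⟨rs⟩| = 2, so |H| is a multiple of lcm(2, 2) = 2 and divides |G| = 40.
Closing under the operation: H = {e, r^10, rs, r^11s}, so |H| = 4.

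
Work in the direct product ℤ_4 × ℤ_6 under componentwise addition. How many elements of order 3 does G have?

An element (a,b) has order lcm(ord(a), ord(b)); count pairs with lcm equal to 3.
Enumerating gives 2 such elements.

2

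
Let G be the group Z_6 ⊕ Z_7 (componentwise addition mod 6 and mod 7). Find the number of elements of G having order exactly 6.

An element (a,b) has order lcm(ord(a), ord(b)); count pairs with lcm equal to 6.
Enumerating gives 2 such elements.

2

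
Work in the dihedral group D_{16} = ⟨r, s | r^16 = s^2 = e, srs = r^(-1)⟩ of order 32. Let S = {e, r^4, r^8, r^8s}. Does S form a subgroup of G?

No

r^4 ∈ S but its inverse r^12 ∉ S, so S is not a subgroup.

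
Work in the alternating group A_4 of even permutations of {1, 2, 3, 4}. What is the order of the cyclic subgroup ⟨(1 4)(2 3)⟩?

Computing powers of (1 4)(2 3): the smallest k with ((1 4)(2 3))^k = e is k = 2.

2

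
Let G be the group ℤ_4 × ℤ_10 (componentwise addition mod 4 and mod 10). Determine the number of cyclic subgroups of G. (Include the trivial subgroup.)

A cyclic subgroup of order d is generated by each of its φ(d) elements of order d, so the cyclic subgroups of order d number (#elements of order d)/φ(d).
Cyclic subgroups by order — order 1: 1; order 2: 3; order 4: 2; order 5: 1; order 10: 3; order 20: 2.
Total: 12.

12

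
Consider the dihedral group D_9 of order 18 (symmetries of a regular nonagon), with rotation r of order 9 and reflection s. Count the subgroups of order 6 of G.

3

|G| = 18 and 6 | 18, so subgroups of order 6 are possible by Lagrange.
The subgroups of order 6 are: {e, r^3, r^6, r^2s, r^5s, r^8s}; {e, r^3, r^6, s, r^3s, r^6s}; {e, r^3, r^6, rs, r^4s, r^7s}.
So G has 3 subgroups of order 6.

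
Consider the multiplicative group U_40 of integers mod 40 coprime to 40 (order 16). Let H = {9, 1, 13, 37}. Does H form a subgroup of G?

|H| = 4 divides |G| = 16, consistent with Lagrange.
H contains the identity, every element's inverse is in H, and H is closed under ·: it is a subgroup.
In fact H = ⟨37⟩.

Yes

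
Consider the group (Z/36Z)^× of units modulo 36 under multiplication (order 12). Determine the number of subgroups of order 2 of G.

3

|G| = 12 and 2 | 12, so subgroups of order 2 are possible by Lagrange.
The subgroups of order 2 are: {1, 17}; {1, 19}; {1, 35}.
So G has 3 subgroups of order 2.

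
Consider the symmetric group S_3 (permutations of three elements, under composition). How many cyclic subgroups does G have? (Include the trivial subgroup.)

5

A cyclic subgroup of order d is generated by each of its φ(d) elements of order d, so the cyclic subgroups of order d number (#elements of order d)/φ(d).
Cyclic subgroups by order — order 1: 1; order 2: 3; order 3: 1.
Total: 5.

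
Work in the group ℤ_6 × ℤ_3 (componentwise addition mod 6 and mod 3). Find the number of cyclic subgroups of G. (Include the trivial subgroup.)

10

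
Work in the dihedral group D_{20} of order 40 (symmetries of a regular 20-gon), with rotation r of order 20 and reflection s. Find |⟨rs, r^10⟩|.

4

|⟨rs⟩| = 2 and |⟨r^10⟩| = 2, so |H| is a multiple of lcm(2, 2) = 2 and divides |G| = 40.
Closing under the operation: H = {e, r^10, rs, r^11s}, so |H| = 4.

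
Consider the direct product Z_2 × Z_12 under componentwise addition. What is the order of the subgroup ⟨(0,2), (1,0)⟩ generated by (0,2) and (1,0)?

12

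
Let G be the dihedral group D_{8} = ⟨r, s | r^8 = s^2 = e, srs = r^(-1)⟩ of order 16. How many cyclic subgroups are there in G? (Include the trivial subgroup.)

12

A cyclic subgroup of order d is generated by each of its φ(d) elements of order d, so the cyclic subgroups of order d number (#elements of order d)/φ(d).
Cyclic subgroups by order — order 1: 1; order 2: 9; order 4: 1; order 8: 1.
Total: 12.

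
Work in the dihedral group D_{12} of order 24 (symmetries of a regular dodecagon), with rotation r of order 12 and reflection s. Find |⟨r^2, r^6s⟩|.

12

|⟨r^2⟩| = 6 and |⟨r^6s⟩| = 2, so |H| is a multiple of lcm(6, 2) = 6 and divides |G| = 24.
Closing under the operation: H = {e, r^2, r^4, r^6, r^8, r^10, s, r^2s, r^4s, r^6s, r^8s, r^10s}, so |H| = 12.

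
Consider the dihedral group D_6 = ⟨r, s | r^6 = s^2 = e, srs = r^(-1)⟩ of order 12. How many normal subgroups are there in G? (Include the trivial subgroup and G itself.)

7

G has 16 subgroups. Checking conjugation-invariance by order — order 1: 1/1 normal; order 2: 1/7 normal; order 3: 1/1 normal; order 4: 0/3 normal; order 6: 3/3 normal; order 12: 1/1 normal.
Total normal subgroups: 7.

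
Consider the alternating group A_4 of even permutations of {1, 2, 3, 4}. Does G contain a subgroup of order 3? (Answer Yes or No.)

Yes

3 | 12. A subgroup of order 3 is {e, (1 2 3), (1 3 2)}.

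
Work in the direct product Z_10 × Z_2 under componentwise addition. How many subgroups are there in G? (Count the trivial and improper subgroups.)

10

|G| = 20, so by Lagrange every subgroup order divides 20. Divisors: 1, 2, 4, 5, 10, 20.
Subgroups by order — order 1: 1; order 2: 3; order 4: 1; order 5: 1; order 10: 3; order 20: 1.
Total: 1 + 3 + 1 + 1 + 3 + 1 = 10.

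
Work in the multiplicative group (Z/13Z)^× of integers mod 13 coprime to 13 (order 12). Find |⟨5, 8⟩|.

|⟨5⟩| = 4 and |⟨8⟩| = 4, so |H| is a multiple of lcm(4, 4) = 4 and divides |G| = 12.
Closing under the operation: H = {1, 5, 8, 12}, so |H| = 4.

4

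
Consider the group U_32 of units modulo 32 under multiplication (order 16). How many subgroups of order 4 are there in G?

3

|G| = 16 and 4 | 16, so subgroups of order 4 are possible by Lagrange.
The subgroups of order 4 are: {1, 15, 17, 31}; {1, 7, 17, 23}; {1, 9, 17, 25}.
So G has 3 subgroups of order 4.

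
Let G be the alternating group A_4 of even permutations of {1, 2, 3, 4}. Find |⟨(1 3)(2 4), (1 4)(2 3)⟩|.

|⟨(1 3)(2 4)⟩| = 2 and |⟨(1 4)(2 3)⟩| = 2, so |H| is a multiple of lcm(2, 2) = 2 and divides |G| = 12.
Closing under the operation: H = {e, (1 2)(3 4), (1 3)(2 4), (1 4)(2 3)}, so |H| = 4.

4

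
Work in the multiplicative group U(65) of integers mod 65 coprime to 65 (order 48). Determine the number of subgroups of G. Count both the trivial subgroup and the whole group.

30

|G| = 48, so by Lagrange every subgroup order divides 48. Divisors: 1, 2, 3, 4, 6, 8, 12, 16, 24, 48.
Subgroups by order — order 1: 1; order 2: 3; order 3: 1; order 4: 7; order 6: 3; order 8: 3; order 12: 7; order 16: 1; order 24: 3; order 48: 1.
Total: 1 + 3 + 1 + 7 + 3 + 3 + 7 + 1 + 3 + 1 = 30.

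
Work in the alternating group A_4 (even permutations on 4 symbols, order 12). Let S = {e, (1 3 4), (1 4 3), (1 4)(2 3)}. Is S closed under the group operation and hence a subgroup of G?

Closure fails: (1 4 3) ∘ (1 4)(2 3) = (1 3 2) ∉ S. So S is not a subgroup.

No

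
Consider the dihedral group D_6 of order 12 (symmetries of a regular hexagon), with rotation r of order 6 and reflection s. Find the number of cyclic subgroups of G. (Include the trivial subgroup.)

10

Each element a generates a cyclic subgroup ⟨a⟩; distinct elements may generate the same one (a cyclic group of order d has φ(d) generators).
Cyclic subgroups by order — order 1: 1; order 2: 7; order 3: 1; order 6: 1.
Total: 10.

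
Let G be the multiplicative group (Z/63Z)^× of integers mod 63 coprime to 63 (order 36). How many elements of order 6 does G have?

24

Enumerating element orders in G gives 24 elements of order 6.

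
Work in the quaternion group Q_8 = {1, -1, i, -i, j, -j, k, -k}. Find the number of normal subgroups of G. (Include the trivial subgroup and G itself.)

G has 6 subgroups. Checking conjugation-invariance by order — order 1: 1/1 normal; order 2: 1/1 normal; order 4: 3/3 normal; order 8: 1/1 normal.
Total normal subgroups: 6.

6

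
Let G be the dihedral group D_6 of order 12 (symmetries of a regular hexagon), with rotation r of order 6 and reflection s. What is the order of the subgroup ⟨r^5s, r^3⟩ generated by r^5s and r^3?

|⟨r^5s⟩| = 2 and |⟨r^3⟩| = 2, so |H| is a multiple of lcm(2, 2) = 2 and divides |G| = 12.
Closing under the operation: H = {e, r^3, r^2s, r^5s}, so |H| = 4.

4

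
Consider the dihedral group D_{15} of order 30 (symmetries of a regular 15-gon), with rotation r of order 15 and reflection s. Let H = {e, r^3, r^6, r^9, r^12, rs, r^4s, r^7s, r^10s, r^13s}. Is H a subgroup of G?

Yes

|H| = 10 divides |G| = 30, consistent with Lagrange.
H contains the identity, every element's inverse is in H, and H is closed under ·: it is a subgroup.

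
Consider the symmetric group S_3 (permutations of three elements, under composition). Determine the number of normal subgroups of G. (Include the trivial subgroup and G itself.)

G has 6 subgroups. Checking conjugation-invariance by order — order 1: 1/1 normal; order 2: 0/3 normal; order 3: 1/1 normal; order 6: 1/1 normal.
Total normal subgroups: 3.

3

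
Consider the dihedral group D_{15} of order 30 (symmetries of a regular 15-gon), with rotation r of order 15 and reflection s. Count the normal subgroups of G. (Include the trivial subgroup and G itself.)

5

G has 28 subgroups. Checking conjugation-invariance by order — order 1: 1/1 normal; order 2: 0/15 normal; order 3: 1/1 normal; order 5: 1/1 normal; order 6: 0/5 normal; order 10: 0/3 normal; order 15: 1/1 normal; order 30: 1/1 normal.
Total normal subgroups: 5.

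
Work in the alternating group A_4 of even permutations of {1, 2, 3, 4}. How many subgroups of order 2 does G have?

3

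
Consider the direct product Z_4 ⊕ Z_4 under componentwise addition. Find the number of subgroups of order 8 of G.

3

|G| = 16 and 8 | 16, so subgroups of order 8 are possible by Lagrange.
The subgroups of order 8 are: {(0,0), (0,1), (0,2), (0,3), (2,0), (2,1), (2,2), (2,3)}; {(0,0), (0,2), (1,0), (1,2), (2,0), (2,2), (3,0), (3,2)}; {(0,0), (0,2), (1,1), (1,3), (2,0), (2,2), (3,1), (3,3)}.
So G has 3 subgroups of order 8.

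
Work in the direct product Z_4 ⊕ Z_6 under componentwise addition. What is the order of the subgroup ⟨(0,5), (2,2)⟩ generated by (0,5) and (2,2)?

|⟨(0,5)⟩| = 6 and |⟨(2,2)⟩| = 6, so |H| is a multiple of lcm(6, 6) = 6 and divides |G| = 24.
Closing under the operation: H = {(0,0), (0,1), (0,2), (0,3), (0,4), (0,5), (2,0), (2,1), (2,2), (2,3), (2,4), (2,5)}, so |H| = 12.

12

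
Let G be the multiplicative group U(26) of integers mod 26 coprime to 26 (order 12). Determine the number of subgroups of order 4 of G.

1

|G| = 12 and 4 | 12, so subgroups of order 4 are possible by Lagrange.
The subgroups of order 4 are: {1, 5, 21, 25}.
So G has 1 subgroup of order 4.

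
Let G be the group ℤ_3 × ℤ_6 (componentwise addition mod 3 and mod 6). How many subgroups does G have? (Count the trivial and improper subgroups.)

|G| = 18, so by Lagrange every subgroup order divides 18. Divisors: 1, 2, 3, 6, 9, 18.
Subgroups by order — order 1: 1; order 2: 1; order 3: 4; order 6: 4; order 9: 1; order 18: 1.
Total: 1 + 1 + 4 + 4 + 1 + 1 = 12.

12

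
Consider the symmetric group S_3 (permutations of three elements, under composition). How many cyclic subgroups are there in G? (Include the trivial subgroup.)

Group the elements of G by the cyclic subgroup they generate; each cyclic subgroup of order d accounts for φ(d) elements.
Cyclic subgroups by order — order 1: 1; order 2: 3; order 3: 1.
Total: 5.

5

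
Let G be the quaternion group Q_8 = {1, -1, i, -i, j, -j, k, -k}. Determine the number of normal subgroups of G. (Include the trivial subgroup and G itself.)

6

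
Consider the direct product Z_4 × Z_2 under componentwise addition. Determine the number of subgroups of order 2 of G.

|G| = 8 and 2 | 8, so subgroups of order 2 are possible by Lagrange.
The subgroups of order 2 are: {(0,0), (0,1)}; {(0,0), (2,0)}; {(0,0), (2,1)}.
So G has 3 subgroups of order 2.

3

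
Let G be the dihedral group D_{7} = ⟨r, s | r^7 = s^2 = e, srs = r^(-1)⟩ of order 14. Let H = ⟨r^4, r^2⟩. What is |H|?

7

|⟨r^4⟩| = 7 and |⟨r^2⟩| = 7, so |H| is a multiple of lcm(7, 7) = 7 and divides |G| = 14.
Closing under the operation: H = {e, r, r^2, r^3, r^4, r^5, r^6}, so |H| = 7.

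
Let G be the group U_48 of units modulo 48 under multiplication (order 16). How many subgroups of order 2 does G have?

|G| = 16 and 2 | 16, so subgroups of order 2 are possible by Lagrange.
The subgroups of order 2 are: {1, 17}; {1, 23}; {1, 25}; {1, 31}; … (7 in all).
So G has 7 subgroups of order 2.

7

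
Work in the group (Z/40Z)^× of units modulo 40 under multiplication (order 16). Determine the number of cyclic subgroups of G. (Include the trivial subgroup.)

12

Each element a generates a cyclic subgroup ⟨a⟩; distinct elements may generate the same one (a cyclic group of order d has φ(d) generators).
Cyclic subgroups by order — order 1: 1; order 2: 7; order 4: 4.
Total: 12.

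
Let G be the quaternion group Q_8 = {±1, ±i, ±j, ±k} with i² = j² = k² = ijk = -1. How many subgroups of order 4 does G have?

3

|G| = 8 and 4 | 8, so subgroups of order 4 are possible by Lagrange.
The subgroups of order 4 are: {1, -1, i, -i}; {1, -1, j, -j}; {1, -1, k, -k}.
So G has 3 subgroups of order 4.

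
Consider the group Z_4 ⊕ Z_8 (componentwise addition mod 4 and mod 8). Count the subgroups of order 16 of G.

|G| = 32 and 16 | 32, so subgroups of order 16 are possible by Lagrange.
The subgroups of order 16 are: {(0,0), (0,1), (0,2), (0,3), (0,4), (0,5), (0,6), (0,7), (2,0), (2,1), (2,2), (2,3), (2,4), (2,5), (2,6), (2,7)}; {(0,0), (0,2), (0,4), (0,6), (1,0), (1,2), (1,4), (1,6), (2,0), (2,2), (2,4), (2,6), (3,0), (3,2), (3,4), (3,6)}; {(0,0), (0,2), (0,4), (0,6), (1,1), (1,3), (1,5), (1,7), (2,0), (2,2), (2,4), (2,6), (3,1), (3,3), (3,5), (3,7)}.
So G has 3 subgroups of order 16.

3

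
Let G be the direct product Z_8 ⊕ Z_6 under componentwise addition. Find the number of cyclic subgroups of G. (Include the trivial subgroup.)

16

Group the elements of G by the cyclic subgroup they generate; each cyclic subgroup of order d accounts for φ(d) elements.
Cyclic subgroups by order — order 1: 1; order 2: 3; order 3: 1; order 4: 2; order 6: 3; order 8: 2; order 12: 2; order 24: 2.
Total: 16.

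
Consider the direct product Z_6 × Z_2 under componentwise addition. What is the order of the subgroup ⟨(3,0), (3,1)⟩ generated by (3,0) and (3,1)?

4

|⟨(3,0)⟩| = 2 and |⟨(3,1)⟩| = 2, so |H| is a multiple of lcm(2, 2) = 2 and divides |G| = 12.
Closing under the operation: H = {(0,0), (0,1), (3,0), (3,1)}, so |H| = 4.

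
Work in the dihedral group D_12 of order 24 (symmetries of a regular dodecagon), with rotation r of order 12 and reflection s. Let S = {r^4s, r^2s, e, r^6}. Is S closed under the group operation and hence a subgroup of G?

No

Closure fails: r^2s · r^6 = r^8s ∉ S. So S is not a subgroup.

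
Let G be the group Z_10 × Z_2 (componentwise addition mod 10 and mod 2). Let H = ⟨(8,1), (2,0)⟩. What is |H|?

10

|⟨(8,1)⟩| = 10 and |⟨(2,0)⟩| = 5, so |H| is a multiple of lcm(10, 5) = 10 and divides |G| = 20.
Closing under the operation: H = {(0,0), (0,1), (2,0), (2,1), (4,0), (4,1), (6,0), (6,1), (8,0), (8,1)}, so |H| = 10.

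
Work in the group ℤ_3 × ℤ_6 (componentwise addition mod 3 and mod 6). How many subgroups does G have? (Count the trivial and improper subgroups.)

|G| = 18, so by Lagrange every subgroup order divides 18. Divisors: 1, 2, 3, 6, 9, 18.
Subgroups by order — order 1: 1; order 2: 1; order 3: 4; order 6: 4; order 9: 1; order 18: 1.
Total: 1 + 1 + 4 + 4 + 1 + 1 = 12.

12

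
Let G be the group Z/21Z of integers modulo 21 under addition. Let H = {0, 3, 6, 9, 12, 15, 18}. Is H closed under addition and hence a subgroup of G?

|H| = 7 divides |G| = 21, consistent with Lagrange.
H contains the identity, every element's inverse is in H, and H is closed under +: it is a subgroup.
In fact H = ⟨18⟩.

Yes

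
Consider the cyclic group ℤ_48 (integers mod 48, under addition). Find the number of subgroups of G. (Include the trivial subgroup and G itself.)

A cyclic group of order 48 has exactly one subgroup for each divisor of 48.
Divisors of 48: 1, 2, 3, 4, 6, 8, 12, 16, 24, 48.
So ℤ_48 has 10 subgroups.

10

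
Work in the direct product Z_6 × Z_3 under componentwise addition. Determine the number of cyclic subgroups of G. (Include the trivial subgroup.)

A cyclic subgroup of order d is generated by each of its φ(d) elements of order d, so the cyclic subgroups of order d number (#elements of order d)/φ(d).
Cyclic subgroups by order — order 1: 1; order 2: 1; order 3: 4; order 6: 4.
Total: 10.

10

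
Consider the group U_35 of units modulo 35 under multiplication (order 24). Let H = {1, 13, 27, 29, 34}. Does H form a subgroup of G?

No

|H| = 5 does not divide |G| = 24, so by Lagrange H is not a subgroup.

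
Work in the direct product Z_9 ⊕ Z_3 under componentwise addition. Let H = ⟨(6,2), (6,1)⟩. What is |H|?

9

|⟨(6,2)⟩| = 3 and |⟨(6,1)⟩| = 3, so |H| is a multiple of lcm(3, 3) = 3 and divides |G| = 27.
Closing under the operation: H = {(0,0), (0,1), (0,2), (3,0), (3,1), (3,2), (6,0), (6,1), (6,2)}, so |H| = 9.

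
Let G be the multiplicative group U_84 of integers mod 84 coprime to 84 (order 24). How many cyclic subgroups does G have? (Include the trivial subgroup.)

16

A cyclic subgroup of order d is generated by each of its φ(d) elements of order d, so the cyclic subgroups of order d number (#elements of order d)/φ(d).
Cyclic subgroups by order — order 1: 1; order 2: 7; order 3: 1; order 6: 7.
Total: 16.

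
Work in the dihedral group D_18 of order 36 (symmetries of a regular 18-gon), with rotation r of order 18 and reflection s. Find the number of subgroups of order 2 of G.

19

|G| = 36 and 2 | 36, so subgroups of order 2 are possible by Lagrange.
The subgroups of order 2 are: {e, r^10s}; {e, r^11s}; {e, r^12s}; {e, r^13s}; … (19 in all).
So G has 19 subgroups of order 2.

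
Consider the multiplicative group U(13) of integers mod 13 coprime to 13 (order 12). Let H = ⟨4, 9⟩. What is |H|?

|⟨4⟩| = 6 and |⟨9⟩| = 3, so |H| is a multiple of lcm(6, 3) = 6 and divides |G| = 12.
Closing under the operation: H = {1, 3, 4, 9, 10, 12}, so |H| = 6.

6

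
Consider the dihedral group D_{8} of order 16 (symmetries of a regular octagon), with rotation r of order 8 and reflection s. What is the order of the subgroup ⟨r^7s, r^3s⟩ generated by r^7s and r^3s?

4

|⟨r^7s⟩| = 2 and |⟨r^3s⟩| = 2, so |H| is a multiple of lcm(2, 2) = 2 and divides |G| = 16.
Closing under the operation: H = {e, r^4, r^3s, r^7s}, so |H| = 4.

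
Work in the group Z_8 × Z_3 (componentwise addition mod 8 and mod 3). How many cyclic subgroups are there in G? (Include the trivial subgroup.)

Group the elements of G by the cyclic subgroup they generate; each cyclic subgroup of order d accounts for φ(d) elements.
Cyclic subgroups by order — order 1: 1; order 2: 1; order 3: 1; order 4: 1; order 6: 1; order 8: 1; order 12: 1; order 24: 1.
Total: 8.

8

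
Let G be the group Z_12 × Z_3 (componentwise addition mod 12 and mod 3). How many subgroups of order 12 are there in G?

|G| = 36 and 12 | 36, so subgroups of order 12 are possible by Lagrange.
The subgroups of order 12 are: {(0,0), (0,1), (0,2), (3,0), (3,1), (3,2), (6,0), (6,1), (6,2), (9,0), (9,1), (9,2)}; {(0,0), (1,0), (2,0), (3,0), (4,0), (5,0), (6,0), (7,0), (8,0), (9,0), (10,0), (11,0)}; {(0,0), (1,1), (2,2), (3,0), (4,1), (5,2), (6,0), (7,1), (8,2), (9,0), (10,1), (11,2)}; {(0,0), (1,2), (2,1), (3,0), (4,2), (5,1), (6,0), (7,2), (8,1), (9,0), (10,2), (11,1)}.
So G has 4 subgroups of order 12.

4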